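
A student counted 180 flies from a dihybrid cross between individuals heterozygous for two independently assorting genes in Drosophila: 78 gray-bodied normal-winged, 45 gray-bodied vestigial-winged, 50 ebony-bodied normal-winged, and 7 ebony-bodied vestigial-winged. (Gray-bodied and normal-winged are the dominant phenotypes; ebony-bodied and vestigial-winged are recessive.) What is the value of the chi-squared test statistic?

A dihybrid F₂ with independent assortment and complete dominance at both loci gives a 9:3:3:1 phenotypic ratio.
The 9:3:3:1 ratio has 16 parts, so with N = 180 the expected counts are:
  gray-bodied normal-winged: 180 × 9/16 = 101.25
  gray-bodied vestigial-winged: 180 × 3/16 = 33.75
  ebony-bodied normal-winged: 180 × 3/16 = 33.75
  ebony-bodied vestigial-winged: 180 × 1/16 = 11.25
χ² = Σ (O − E)² / E
  gray-bodied normal-winged: (78 − 101.25)² / 101.25 = 5.3389
  gray-bodied vestigial-winged: (45 − 33.75)² / 33.75 = 3.7500
  ebony-bodied normal-winged: (50 − 33.75)² / 33.75 = 7.8241
  ebony-bodied vestigial-winged: (7 − 11.25)² / 11.25 = 1.6056
χ² = 5.3389 + 3.7500 + 7.8241 + 1.6056 = 18.5186 ≈ 18.519

18.519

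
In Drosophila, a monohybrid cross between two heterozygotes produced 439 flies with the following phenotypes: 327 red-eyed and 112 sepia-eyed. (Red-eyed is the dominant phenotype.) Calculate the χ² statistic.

0.062

For a monohybrid cross between heterozygotes with complete dominance, the expected phenotypic ratio is 3:1.
Total ratio parts = 4. Expected numbers out of 439:
  red-eyed: 439 × 3/4 = 329.25
  sepia-eyed: 439 × 1/4 = 109.75
χ² = Σ (O − E)² / E
  red-eyed: (327 − 329.25)² / 329.25 = 0.0154
  sepia-eyed: (112 − 109.75)² / 109.75 = 0.0461
χ² = 0.0154 + 0.0461 = 0.0615 ≈ 0.062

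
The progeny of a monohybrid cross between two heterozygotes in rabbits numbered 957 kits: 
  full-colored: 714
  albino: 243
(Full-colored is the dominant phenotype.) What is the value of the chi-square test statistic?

For a monohybrid cross between heterozygotes with complete dominance, the expected phenotypic ratio is 3:1.
The 3:1 ratio has 4 parts, so with N = 957 the expected counts are:
  full-colored: 957 × 3/4 = 717.75
  albino: 957 × 1/4 = 239.25
χ² = Σ (O − E)² / E
  full-colored: (714 − 717.75)² / 717.75 = 0.0196
  albino: (243 − 239.25)² / 239.25 = 0.0588
χ² = 0.0196 + 0.0588 = 0.0784 ≈ 0.078

0.078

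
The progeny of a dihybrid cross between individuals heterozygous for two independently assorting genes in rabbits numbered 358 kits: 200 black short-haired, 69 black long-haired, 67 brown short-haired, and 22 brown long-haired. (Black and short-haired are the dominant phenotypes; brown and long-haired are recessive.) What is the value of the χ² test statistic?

A dihybrid F₂ with independent assortment and complete dominance at both loci gives a 9:3:3:1 phenotypic ratio.
Under the 9:3:3:1 hypothesis (Σ ratio = 16, N = 358):
  black short-haired: 358 × 9/16 = 201.375
  black long-haired: 358 × 3/16 = 67.125
  brown short-haired: 358 × 3/16 = 67.125
  brown long-haired: 358 × 1/16 = 22.375
χ² = Σ (O − E)² / E
  black short-haired: (200 − 201.375)² / 201.375 = 0.0094
  black long-haired: (69 − 67.125)² / 67.125 = 0.0524
  brown short-haired: (67 − 67.125)² / 67.125 = 0.0002
  brown long-haired: (22 − 22.375)² / 22.375 = 0.0063
χ² = 0.0094 + 0.0524 + 0.0002 + 0.0063 = 0.0683 ≈ 0.068

0.068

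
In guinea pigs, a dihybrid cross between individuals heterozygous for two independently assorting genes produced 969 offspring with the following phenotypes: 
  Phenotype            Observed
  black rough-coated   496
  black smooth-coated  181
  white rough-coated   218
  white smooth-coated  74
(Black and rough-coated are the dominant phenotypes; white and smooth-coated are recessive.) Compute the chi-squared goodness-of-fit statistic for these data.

A dihybrid F₂ with independent assortment and complete dominance at both loci gives a 9:3:3:1 phenotypic ratio.
Expected counts for N = 969 under a 9:3:3:1 ratio (total parts = 16):
  black rough-coated: 969 × 9/16 = 545.0625
  black smooth-coated: 969 × 3/16 = 181.6875
  white rough-coated: 969 × 3/16 = 181.6875
  white smooth-coated: 969 × 1/16 = 60.5625
χ² = Σ (O − E)² / E
  black rough-coated: (496 − 545.0625)² / 545.0625 = 4.4162
  black smooth-coated: (181 − 181.6875)² / 181.6875 = 0.0026
  white rough-coated: (218 − 181.6875)² / 181.6875 = 7.2575
  white smooth-coated: (74 − 60.5625)² / 60.5625 = 2.9815
χ² = 4.4162 + 0.0026 + 7.2575 + 2.9815 = 14.6578 ≈ 14.658

14.658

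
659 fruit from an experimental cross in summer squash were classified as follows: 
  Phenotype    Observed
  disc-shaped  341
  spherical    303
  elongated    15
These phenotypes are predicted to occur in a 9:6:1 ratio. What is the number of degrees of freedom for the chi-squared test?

A goodness-of-fit test with 3 phenotype classes has df = 3 − 1 = 2.

2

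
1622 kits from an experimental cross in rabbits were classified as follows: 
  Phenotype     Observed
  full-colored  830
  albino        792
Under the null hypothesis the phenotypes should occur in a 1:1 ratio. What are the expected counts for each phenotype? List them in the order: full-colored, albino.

811, 811

Under the 1:1 hypothesis (Σ ratio = 2, N = 1622):
  full-colored: 1622 × 1/2 = 811
  albino: 1622 × 1/2 = 811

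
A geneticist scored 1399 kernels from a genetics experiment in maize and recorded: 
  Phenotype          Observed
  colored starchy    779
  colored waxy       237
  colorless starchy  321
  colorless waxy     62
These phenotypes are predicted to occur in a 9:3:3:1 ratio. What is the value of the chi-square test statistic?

Expected counts for N = 1399 under a 9:3:3:1 ratio (total parts = 16):
  colored starchy: 1399 × 9/16 = 786.9375
  colored waxy: 1399 × 3/16 = 262.3125
  colorless starchy: 1399 × 3/16 = 262.3125
  colorless waxy: 1399 × 1/16 = 87.4375
χ² = Σ (O − E)² / E
  colored starchy: (779 − 786.9375)² / 786.9375 = 0.0801
  colored waxy: (237 − 262.3125)² / 262.3125 = 2.4426
  colorless starchy: (321 − 262.3125)² / 262.3125 = 13.1302
  colorless waxy: (62 − 87.4375)² / 87.4375 = 7.4003
χ² = 0.0801 + 2.4426 + 13.1302 + 7.4003 = 23.0532 ≈ 23.053

23.053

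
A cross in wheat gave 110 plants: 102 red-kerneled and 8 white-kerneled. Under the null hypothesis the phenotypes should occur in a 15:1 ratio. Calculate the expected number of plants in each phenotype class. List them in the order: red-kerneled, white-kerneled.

Expected counts for N = 110 under a 15:1 ratio (total parts = 16):
  red-kerneled: 110 × 15/16 = 103.125
  white-kerneled: 110 × 1/16 = 6.875

103.125, 6.875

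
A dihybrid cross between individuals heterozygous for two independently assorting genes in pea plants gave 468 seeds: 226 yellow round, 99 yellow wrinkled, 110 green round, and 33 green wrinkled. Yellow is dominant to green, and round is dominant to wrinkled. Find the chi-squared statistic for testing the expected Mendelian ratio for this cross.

12.836

A dihybrid F₂ with independent assortment and complete dominance at both loci gives a 9:3:3:1 phenotypic ratio.
Expected counts for N = 468 under a 9:3:3:1 ratio (total parts = 16):
  yellow round: 468 × 9/16 = 263.25
  yellow wrinkled: 468 × 3/16 = 87.75
  green round: 468 × 3/16 = 87.75
  green wrinkled: 468 × 1/16 = 29.25
χ² = Σ (O − E)² / E
  yellow round: (226 − 263.25)² / 263.25 = 5.2709
  yellow wrinkled: (99 − 87.75)² / 87.75 = 1.4423
  green round: (110 − 87.75)² / 87.75 = 5.6417
  green wrinkled: (33 − 29.25)² / 29.25 = 0.4808
χ² = 5.2709 + 1.4423 + 5.6417 + 0.4808 = 12.8357 ≈ 12.836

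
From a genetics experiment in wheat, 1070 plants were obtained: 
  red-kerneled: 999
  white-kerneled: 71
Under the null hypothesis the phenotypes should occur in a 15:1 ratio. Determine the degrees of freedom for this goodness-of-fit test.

1

A goodness-of-fit test with 2 phenotype classes has df = 2 − 1 = 1.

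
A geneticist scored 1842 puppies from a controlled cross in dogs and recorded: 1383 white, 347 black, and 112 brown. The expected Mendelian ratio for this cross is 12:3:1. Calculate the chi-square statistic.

Under the 12:3:1 hypothesis (Σ ratio = 16, N = 1842):
  white: 1842 × 12/16 = 1381.5
  black: 1842 × 3/16 = 345.375
  brown: 1842 × 1/16 = 115.125
χ² = Σ (O − E)² / E
  white: (1383 − 1381.5)² / 1381.5 = 0.0016
  black: (347 − 345.375)² / 345.375 = 0.0076
  brown: (112 − 115.125)² / 115.125 = 0.0848
χ² = 0.0016 + 0.0076 + 0.0848 = 0.094

0.094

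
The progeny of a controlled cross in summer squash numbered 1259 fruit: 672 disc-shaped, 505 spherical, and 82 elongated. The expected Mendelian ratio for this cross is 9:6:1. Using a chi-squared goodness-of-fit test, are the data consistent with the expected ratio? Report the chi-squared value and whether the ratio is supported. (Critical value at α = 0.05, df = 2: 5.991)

4.278; consistent

The 9:6:1 ratio has 16 parts, so with N = 1259 the expected counts are:
  disc-shaped: 1259 × 9/16 = 708.1875
  spherical: 1259 × 6/16 = 472.125
  elongated: 1259 × 1/16 = 78.6875
χ² = Σ (O − E)² / E
  disc-shaped: (672 − 708.1875)² / 708.1875 = 1.8491
  spherical: (505 − 472.125)² / 472.125 = 2.2892
  elongated: (82 − 78.6875)² / 78.6875 = 0.1394
χ² = 1.8491 + 2.2892 + 0.1394 = 4.2777 ≈ 4.278
Degrees of freedom = 3 − 1 = 2; critical value at α = 0.05 is 5.991.
Since 4.278 < 5.991, we fail to reject the null hypothesis — the data are consistent with the 9:6:1 ratio.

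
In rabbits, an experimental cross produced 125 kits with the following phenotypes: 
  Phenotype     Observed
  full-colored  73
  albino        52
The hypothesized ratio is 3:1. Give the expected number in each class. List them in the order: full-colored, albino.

Expected counts for N = 125 under a 3:1 ratio (total parts = 4):
  full-colored: 125 × 3/4 = 93.75
  albino: 125 × 1/4 = 31.25

93.75, 31.25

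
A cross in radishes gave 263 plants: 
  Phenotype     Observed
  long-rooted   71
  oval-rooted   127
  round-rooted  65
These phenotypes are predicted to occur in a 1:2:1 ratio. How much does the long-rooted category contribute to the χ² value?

Expected counts for N = 263 under a 1:2:1 ratio (total parts = 4):
  long-rooted: 263 × 1/4 = 65.75
  oval-rooted: 263 × 2/4 = 131.5
  round-rooted: 263 × 1/4 = 65.75
Contribution of long-rooted: (71 − 65.75)² / 65.75 = 0.4192

0.419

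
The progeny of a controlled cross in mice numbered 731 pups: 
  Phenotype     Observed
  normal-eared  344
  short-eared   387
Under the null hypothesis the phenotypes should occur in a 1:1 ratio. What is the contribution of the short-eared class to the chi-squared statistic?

Under the 1:1 hypothesis (Σ ratio = 2, N = 731):
  normal-eared: 731 × 1/2 = 365.5
  short-eared: 731 × 1/2 = 365.5
Contribution of short-eared: (387 − 365.5)² / 365.5 = 1.2647

1.265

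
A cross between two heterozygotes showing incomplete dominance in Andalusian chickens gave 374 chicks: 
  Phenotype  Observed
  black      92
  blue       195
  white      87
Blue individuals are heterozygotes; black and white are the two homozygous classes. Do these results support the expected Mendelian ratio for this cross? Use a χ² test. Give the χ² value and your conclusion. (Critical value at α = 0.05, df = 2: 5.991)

With incomplete dominance, a heterozygote × heterozygote cross gives a 1:2:1 phenotypic ratio.
Expected counts for N = 374 under a 1:2:1 ratio (total parts = 4):
  black: 374 × 1/4 = 93.5
  blue: 374 × 2/4 = 187
  white: 374 × 1/4 = 93.5
χ² = Σ (O − E)² / E
  black: (92 − 93.5)² / 93.5 = 0.0241
  blue: (195 − 187)² / 187 = 0.3422
  white: (87 − 93.5)² / 93.5 = 0.4519
χ² = 0.0241 + 0.3422 + 0.4519 = 0.8182 ≈ 0.818
Degrees of freedom = 3 − 1 = 2; critical value at α = 0.05 is 5.991.
Since 0.818 < 5.991, we fail to reject the null hypothesis — the data are consistent with the 1:2:1 ratio.

0.818; consistent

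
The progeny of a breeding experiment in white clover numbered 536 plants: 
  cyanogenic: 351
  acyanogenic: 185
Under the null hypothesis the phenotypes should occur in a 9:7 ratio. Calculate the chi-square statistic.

18.576

Expected counts for N = 536 under a 9:7 ratio (total parts = 16):
  cyanogenic: 536 × 9/16 = 301.5
  acyanogenic: 536 × 7/16 = 234.5
χ² = Σ (O − E)² / E
  cyanogenic: (351 − 301.5)² / 301.5 = 8.1269
  acyanogenic: (185 − 234.5)² / 234.5 = 10.4488
χ² = 8.1269 + 10.4488 = 18.5757 ≈ 18.576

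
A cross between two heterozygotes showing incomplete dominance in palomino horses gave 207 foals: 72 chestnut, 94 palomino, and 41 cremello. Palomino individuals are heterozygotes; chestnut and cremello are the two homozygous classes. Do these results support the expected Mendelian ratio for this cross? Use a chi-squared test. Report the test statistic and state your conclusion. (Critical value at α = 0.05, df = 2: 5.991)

11.029; not consistent

With incomplete dominance, a heterozygote × heterozygote cross gives a 1:2:1 phenotypic ratio.
Under the 1:2:1 hypothesis (Σ ratio = 4, N = 207):
  chestnut: 207 × 1/4 = 51.75
  palomino: 207 × 2/4 = 103.5
  cremello: 207 × 1/4 = 51.75
χ² = Σ (O − E)² / E
  chestnut: (72 − 51.75)² / 51.75 = 7.9239
  palomino: (94 − 103.5)² / 103.5 = 0.8720
  cremello: (41 − 51.75)² / 51.75 = 2.2331
χ² = 7.9239 + 0.8720 + 2.2331 = 11.029
Degrees of freedom = 3 − 1 = 2; critical value at α = 0.05 is 5.991.
Since 11.029 > 5.991, we reject the null hypothesis — the data do not fit the 1:2:1 ratio.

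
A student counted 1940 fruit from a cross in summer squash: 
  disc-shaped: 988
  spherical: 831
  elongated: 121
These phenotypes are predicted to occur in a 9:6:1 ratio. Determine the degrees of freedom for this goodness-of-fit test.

A goodness-of-fit test with 3 phenotype classes has df = 3 − 1 = 2.

2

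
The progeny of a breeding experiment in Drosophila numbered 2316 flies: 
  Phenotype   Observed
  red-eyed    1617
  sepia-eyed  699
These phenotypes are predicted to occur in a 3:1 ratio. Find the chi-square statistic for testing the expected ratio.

The 3:1 ratio has 4 parts, so with N = 2316 the expected counts are:
  red-eyed: 2316 × 3/4 = 1737
  sepia-eyed: 2316 × 1/4 = 579
χ² = Σ (O − E)² / E
  red-eyed: (1617 − 1737)² / 1737 = 8.2902
  sepia-eyed: (699 − 579)² / 579 = 24.8705
χ² = 8.2902 + 24.8705 = 33.1607 ≈ 33.161

33.161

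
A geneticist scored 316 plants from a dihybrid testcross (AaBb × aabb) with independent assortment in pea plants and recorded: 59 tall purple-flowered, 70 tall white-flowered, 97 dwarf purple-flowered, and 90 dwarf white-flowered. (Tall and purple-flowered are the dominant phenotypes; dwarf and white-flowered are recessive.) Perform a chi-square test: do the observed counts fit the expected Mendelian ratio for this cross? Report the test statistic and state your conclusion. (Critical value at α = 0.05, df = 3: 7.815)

11.722; not consistent

A dihybrid testcross with independent assortment gives a 1:1:1:1 ratio.
Expected counts for N = 316 under a 1:1:1:1 ratio (total parts = 4):
  tall purple-flowered: 316 × 1/4 = 79
  tall white-flowered: 316 × 1/4 = 79
  dwarf purple-flowered: 316 × 1/4 = 79
  dwarf white-flowered: 316 × 1/4 = 79
χ² = Σ (O − E)² / E
  tall purple-flowered: (59 − 79)² / 79 = 5.0633
  tall white-flowered: (70 − 79)² / 79 = 1.0253
  dwarf purple-flowered: (97 − 79)² / 79 = 4.1013
  dwarf white-flowered: (90 − 79)² / 79 = 1.5316
χ² = 5.0633 + 1.0253 + 4.1013 + 1.5316 = 11.7215 ≈ 11.722
Degrees of freedom = 4 − 1 = 3; critical value at α = 0.05 is 7.815.
Since 11.722 > 7.815, we reject the null hypothesis — the data do not fit the 1:1:1:1 ratio.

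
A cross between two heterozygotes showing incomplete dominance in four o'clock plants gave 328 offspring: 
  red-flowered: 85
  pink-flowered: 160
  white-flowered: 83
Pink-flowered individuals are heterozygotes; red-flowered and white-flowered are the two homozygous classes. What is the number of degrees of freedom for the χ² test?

2

With incomplete dominance, a heterozygote × heterozygote cross gives a 1:2:1 phenotypic ratio.
A goodness-of-fit test with 3 phenotype classes has df = 3 − 1 = 2.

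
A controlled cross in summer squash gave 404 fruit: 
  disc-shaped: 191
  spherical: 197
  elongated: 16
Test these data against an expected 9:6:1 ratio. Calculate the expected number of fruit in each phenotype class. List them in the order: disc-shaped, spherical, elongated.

227.25, 151.5, 25.25

Expected counts for N = 404 under a 9:6:1 ratio (total parts = 16):
  disc-shaped: 404 × 9/16 = 227.25
  spherical: 404 × 6/16 = 151.5
  elongated: 404 × 1/16 = 25.25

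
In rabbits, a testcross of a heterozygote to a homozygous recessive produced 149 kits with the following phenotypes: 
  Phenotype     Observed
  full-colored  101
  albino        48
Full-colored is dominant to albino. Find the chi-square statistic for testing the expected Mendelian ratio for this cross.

A testcross of a heterozygote (Aa × aa) gives a 1:1 phenotypic ratio.
Total ratio parts = 2. Expected numbers out of 149:
  full-colored: 149 × 1/2 = 74.5
  albino: 149 × 1/2 = 74.5
χ² = Σ (O − E)² / E
  full-colored: (101 − 74.5)² / 74.5 = 9.4262
  albino: (48 − 74.5)² / 74.5 = 9.4262
χ² = 9.4262 + 9.4262 = 18.8524 ≈ 18.852

18.852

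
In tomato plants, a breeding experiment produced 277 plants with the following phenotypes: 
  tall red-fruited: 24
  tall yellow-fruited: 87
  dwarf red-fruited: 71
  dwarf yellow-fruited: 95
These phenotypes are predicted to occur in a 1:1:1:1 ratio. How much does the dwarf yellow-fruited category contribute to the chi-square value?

The 1:1:1:1 ratio has 4 parts, so with N = 277 the expected counts are:
  tall red-fruited: 277 × 1/4 = 69.25
  tall yellow-fruited: 277 × 1/4 = 69.25
  dwarf red-fruited: 277 × 1/4 = 69.25
  dwarf yellow-fruited: 277 × 1/4 = 69.25
Contribution of dwarf yellow-fruited: (95 − 69.25)² / 69.25 = 9.5749

9.575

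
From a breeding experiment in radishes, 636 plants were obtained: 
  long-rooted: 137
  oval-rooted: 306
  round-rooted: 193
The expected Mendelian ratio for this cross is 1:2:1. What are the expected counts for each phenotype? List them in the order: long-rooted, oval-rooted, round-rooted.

159, 318, 159

Expected counts for N = 636 under a 1:2:1 ratio (total parts = 4):
  long-rooted: 636 × 1/4 = 159
  oval-rooted: 636 × 2/4 = 318
  round-rooted: 636 × 1/4 = 159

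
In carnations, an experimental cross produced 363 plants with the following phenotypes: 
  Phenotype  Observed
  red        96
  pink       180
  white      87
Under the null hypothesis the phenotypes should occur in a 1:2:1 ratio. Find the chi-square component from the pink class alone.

The 1:2:1 ratio has 4 parts, so with N = 363 the expected counts are:
  red: 363 × 1/4 = 90.75
  pink: 363 × 2/4 = 181.5
  white: 363 × 1/4 = 90.75
Contribution of pink: (180 − 181.5)² / 181.5 = 0.0124

0.012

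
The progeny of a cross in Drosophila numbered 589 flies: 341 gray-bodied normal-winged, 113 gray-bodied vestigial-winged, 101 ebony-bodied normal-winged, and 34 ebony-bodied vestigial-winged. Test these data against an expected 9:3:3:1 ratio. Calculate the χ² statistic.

1.364

Total ratio parts = 16. Expected numbers out of 589:
  gray-bodied normal-winged: 589 × 9/16 = 331.3125
  gray-bodied vestigial-winged: 589 × 3/16 = 110.4375
  ebony-bodied normal-winged: 589 × 3/16 = 110.4375
  ebony-bodied vestigial-winged: 589 × 1/16 = 36.8125
χ² = Σ (O − E)² / E
  gray-bodied normal-winged: (341 − 331.3125)² / 331.3125 = 0.2833
  gray-bodied vestigial-winged: (113 − 110.4375)² / 110.4375 = 0.0595
  ebony-bodied normal-winged: (101 − 110.4375)² / 110.4375 = 0.8065
  ebony-bodied vestigial-winged: (34 − 36.8125)² / 36.8125 = 0.2149
χ² = 0.2833 + 0.0595 + 0.8065 + 0.2149 = 1.3642 ≈ 1.364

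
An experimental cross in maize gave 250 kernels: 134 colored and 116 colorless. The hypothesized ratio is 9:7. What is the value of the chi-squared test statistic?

Under the 9:7 hypothesis (Σ ratio = 16, N = 250):
  colored: 250 × 9/16 = 140.625
  colorless: 250 × 7/16 = 109.375
χ² = Σ (O − E)² / E
  colored: (134 − 140.625)² / 140.625 = 0.3121
  colorless: (116 − 109.375)² / 109.375 = 0.4013
χ² = 0.3121 + 0.4013 = 0.7134 ≈ 0.713

0.713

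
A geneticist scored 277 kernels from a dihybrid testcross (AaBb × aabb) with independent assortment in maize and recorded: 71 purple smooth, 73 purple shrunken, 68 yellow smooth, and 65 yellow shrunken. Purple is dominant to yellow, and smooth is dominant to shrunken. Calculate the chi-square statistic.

A dihybrid testcross with independent assortment gives a 1:1:1:1 ratio.
The 1:1:1:1 ratio has 4 parts, so with N = 277 the expected counts are:
  purple smooth: 277 × 1/4 = 69.25
  purple shrunken: 277 × 1/4 = 69.25
  yellow smooth: 277 × 1/4 = 69.25
  yellow shrunken: 277 × 1/4 = 69.25
χ² = Σ (O − E)² / E
  purple smooth: (71 − 69.25)² / 69.25 = 0.0442
  purple shrunken: (73 − 69.25)² / 69.25 = 0.2031
  yellow smooth: (68 − 69.25)² / 69.25 = 0.0226
  yellow shrunken: (65 − 69.25)² / 69.25 = 0.2608
χ² = 0.0442 + 0.2031 + 0.0226 + 0.2608 = 0.5307 ≈ 0.531

0.531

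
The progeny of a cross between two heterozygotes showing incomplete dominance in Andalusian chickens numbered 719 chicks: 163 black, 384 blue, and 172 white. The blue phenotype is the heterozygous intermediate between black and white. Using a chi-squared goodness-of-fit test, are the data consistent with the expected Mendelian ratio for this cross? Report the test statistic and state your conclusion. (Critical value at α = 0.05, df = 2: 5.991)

With incomplete dominance, a heterozygote × heterozygote cross gives a 1:2:1 phenotypic ratio.
The 1:2:1 ratio has 4 parts, so with N = 719 the expected counts are:
  black: 719 × 1/4 = 179.75
  blue: 719 × 2/4 = 359.5
  white: 719 × 1/4 = 179.75
χ² = Σ (O − E)² / E
  black: (163 − 179.75)² / 179.75 = 1.5608
  blue: (384 − 359.5)² / 359.5 = 1.6697
  white: (172 − 179.75)² / 179.75 = 0.3341
χ² = 1.5608 + 1.6697 + 0.3341 = 3.5646 ≈ 3.565
Degrees of freedom = 3 − 1 = 2; critical value at α = 0.05 is 5.991.
Since 3.565 < 5.991, we fail to reject the null hypothesis — the data are consistent with the 1:2:1 ratio.

3.565; consistent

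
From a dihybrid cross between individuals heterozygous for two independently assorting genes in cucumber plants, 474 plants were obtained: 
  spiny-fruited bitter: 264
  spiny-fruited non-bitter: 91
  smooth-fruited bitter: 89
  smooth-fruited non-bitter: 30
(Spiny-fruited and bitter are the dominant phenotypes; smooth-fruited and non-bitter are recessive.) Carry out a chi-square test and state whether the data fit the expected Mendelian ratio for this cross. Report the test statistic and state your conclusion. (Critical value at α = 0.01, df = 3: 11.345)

0.082; consistent

A dihybrid F₂ with independent assortment and complete dominance at both loci gives a 9:3:3:1 phenotypic ratio.
Expected counts for N = 474 under a 9:3:3:1 ratio (total parts = 16):
  spiny-fruited bitter: 474 × 9/16 = 266.625
  spiny-fruited non-bitter: 474 × 3/16 = 88.875
  smooth-fruited bitter: 474 × 3/16 = 88.875
  smooth-fruited non-bitter: 474 × 1/16 = 29.625
χ² = Σ (O − E)² / E
  spiny-fruited bitter: (264 − 266.625)² / 266.625 = 0.0258
  spiny-fruited non-bitter: (91 − 88.875)² / 88.875 = 0.0508
  smooth-fruited bitter: (89 − 88.875)² / 88.875 = 0.0002
  smooth-fruited non-bitter: (30 − 29.625)² / 29.625 = 0.0047
χ² = 0.0258 + 0.0508 + 0.0002 + 0.0047 = 0.0815 ≈ 0.082
Degrees of freedom = 4 − 1 = 3; critical value at α = 0.01 is 11.345.
Since 0.082 < 11.345, we fail to reject the null hypothesis — the data are consistent with the 9:3:3:1 ratio.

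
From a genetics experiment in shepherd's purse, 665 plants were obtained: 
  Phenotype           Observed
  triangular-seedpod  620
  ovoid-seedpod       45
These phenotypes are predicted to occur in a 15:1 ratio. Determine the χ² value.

The 15:1 ratio has 16 parts, so with N = 665 the expected counts are:
  triangular-seedpod: 665 × 15/16 = 623.4375
  ovoid-seedpod: 665 × 1/16 = 41.5625
χ² = Σ (O − E)² / E
  triangular-seedpod: (620 − 623.4375)² / 623.4375 = 0.0190
  ovoid-seedpod: (45 − 41.5625)² / 41.5625 = 0.2843
χ² = 0.0190 + 0.2843 = 0.3033 ≈ 0.303

0.303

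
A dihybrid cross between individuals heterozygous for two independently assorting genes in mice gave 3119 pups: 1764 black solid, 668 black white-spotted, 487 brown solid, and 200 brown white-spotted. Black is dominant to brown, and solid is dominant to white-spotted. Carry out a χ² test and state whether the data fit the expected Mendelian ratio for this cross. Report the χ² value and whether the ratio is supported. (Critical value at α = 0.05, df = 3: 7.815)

A dihybrid F₂ with independent assortment and complete dominance at both loci gives a 9:3:3:1 phenotypic ratio.
Under the 9:3:3:1 hypothesis (Σ ratio = 16, N = 3119):
  black solid: 3119 × 9/16 = 1754.4375
  black white-spotted: 3119 × 3/16 = 584.8125
  brown solid: 3119 × 3/16 = 584.8125
  brown white-spotted: 3119 × 1/16 = 194.9375
χ² = Σ (O − E)² / E
  black solid: (1764 − 1754.4375)² / 1754.4375 = 0.0521
  black white-spotted: (668 − 584.8125)² / 584.8125 = 11.8331
  brown solid: (487 − 584.8125)² / 584.8125 = 16.3596
  brown white-spotted: (200 − 194.9375)² / 194.9375 = 0.1315
χ² = 0.0521 + 11.8331 + 16.3596 + 0.1315 = 28.3763 ≈ 28.376
Degrees of freedom = 4 − 1 = 3; critical value at α = 0.05 is 7.815.
Since 28.376 > 7.815, we reject the null hypothesis — the data do not fit the 9:3:3:1 ratio.

28.376; not consistent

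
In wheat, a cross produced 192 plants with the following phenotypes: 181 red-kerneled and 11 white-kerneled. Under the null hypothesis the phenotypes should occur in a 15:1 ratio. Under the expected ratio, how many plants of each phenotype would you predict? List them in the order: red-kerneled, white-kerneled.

180, 12

Total ratio parts = 16. Expected numbers out of 192:
  red-kerneled: 192 × 15/16 = 180
  white-kerneled: 192 × 1/16 = 12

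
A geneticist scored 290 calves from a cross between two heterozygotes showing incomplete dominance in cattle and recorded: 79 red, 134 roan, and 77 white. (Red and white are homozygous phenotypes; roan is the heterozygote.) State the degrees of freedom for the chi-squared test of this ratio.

2

With incomplete dominance, a heterozygote × heterozygote cross gives a 1:2:1 phenotypic ratio.
A goodness-of-fit test with 3 phenotype classes has df = 3 − 1 = 2.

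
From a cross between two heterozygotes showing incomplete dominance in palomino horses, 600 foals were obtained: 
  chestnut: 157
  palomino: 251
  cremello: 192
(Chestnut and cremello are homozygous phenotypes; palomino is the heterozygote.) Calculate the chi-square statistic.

20.090

With incomplete dominance, a heterozygote × heterozygote cross gives a 1:2:1 phenotypic ratio.
Total ratio parts = 4. Expected numbers out of 600:
  chestnut: 600 × 1/4 = 150
  palomino: 600 × 2/4 = 300
  cremello: 600 × 1/4 = 150
χ² = Σ (O − E)² / E
  chestnut: (157 − 150)² / 150 = 0.3267
  palomino: (251 − 300)² / 300 = 8.0033
  cremello: (192 − 150)² / 150 = 11.7600
χ² = 0.3267 + 8.0033 + 11.7600 = 20.090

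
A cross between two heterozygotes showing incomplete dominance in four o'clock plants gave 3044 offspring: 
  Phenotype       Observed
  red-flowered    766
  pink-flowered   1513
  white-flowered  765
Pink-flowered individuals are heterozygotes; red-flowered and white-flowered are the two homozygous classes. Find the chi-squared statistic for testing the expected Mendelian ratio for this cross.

0.107

With incomplete dominance, a heterozygote × heterozygote cross gives a 1:2:1 phenotypic ratio.
Under the 1:2:1 hypothesis (Σ ratio = 4, N = 3044):
  red-flowered: 3044 × 1/4 = 761
  pink-flowered: 3044 × 2/4 = 1522
  white-flowered: 3044 × 1/4 = 761
χ² = Σ (O − E)² / E
  red-flowered: (766 − 761)² / 761 = 0.0329
  pink-flowered: (1513 − 1522)² / 1522 = 0.0532
  white-flowered: (765 − 761)² / 761 = 0.0210
χ² = 0.0329 + 0.0532 + 0.0210 = 0.1071 ≈ 0.107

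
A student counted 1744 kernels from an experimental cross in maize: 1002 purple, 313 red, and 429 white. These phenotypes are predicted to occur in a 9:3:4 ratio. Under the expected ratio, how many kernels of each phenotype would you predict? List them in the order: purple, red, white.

981, 327, 436

Under the 9:3:4 hypothesis (Σ ratio = 16, N = 1744):
  purple: 1744 × 9/16 = 981
  red: 1744 × 3/16 = 327
  white: 1744 × 4/16 = 436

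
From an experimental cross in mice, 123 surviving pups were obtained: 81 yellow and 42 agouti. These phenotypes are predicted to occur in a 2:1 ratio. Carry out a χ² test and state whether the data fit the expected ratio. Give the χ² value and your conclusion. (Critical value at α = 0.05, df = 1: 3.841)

0.037; consistent

Expected counts for N = 123 under a 2:1 ratio (total parts = 3):
  yellow: 123 × 2/3 = 82
  agouti: 123 × 1/3 = 41
χ² = Σ (O − E)² / E
  yellow: (81 − 82)² / 82 = 0.0122
  agouti: (42 − 41)² / 41 = 0.0244
χ² = 0.0122 + 0.0244 = 0.0366 ≈ 0.037
Degrees of freedom = 2 − 1 = 1; critical value at α = 0.05 is 3.841.
Since 0.037 < 3.841, we fail to reject the null hypothesis — the data are consistent with the 2:1 ratio.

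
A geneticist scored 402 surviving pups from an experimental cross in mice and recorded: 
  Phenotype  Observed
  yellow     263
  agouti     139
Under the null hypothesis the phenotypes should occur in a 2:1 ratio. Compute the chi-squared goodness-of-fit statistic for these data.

0.280

The 2:1 ratio has 3 parts, so with N = 402 the expected counts are:
  yellow: 402 × 2/3 = 268
  agouti: 402 × 1/3 = 134
χ² = Σ (O − E)² / E
  yellow: (263 − 268)² / 268 = 0.0933
  agouti: (139 − 134)² / 134 = 0.1866
χ² = 0.0933 + 0.1866 = 0.2799 ≈ 0.280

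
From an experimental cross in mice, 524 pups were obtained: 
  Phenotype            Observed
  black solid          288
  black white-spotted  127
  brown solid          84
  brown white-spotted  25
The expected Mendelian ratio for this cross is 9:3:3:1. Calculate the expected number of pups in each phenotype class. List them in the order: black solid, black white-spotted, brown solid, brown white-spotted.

294.75, 98.25, 98.25, 32.75

Expected counts for N = 524 under a 9:3:3:1 ratio (total parts = 16):
  black solid: 524 × 9/16 = 294.75
  black white-spotted: 524 × 3/16 = 98.25
  brown solid: 524 × 3/16 = 98.25
  brown white-spotted: 524 × 1/16 = 32.75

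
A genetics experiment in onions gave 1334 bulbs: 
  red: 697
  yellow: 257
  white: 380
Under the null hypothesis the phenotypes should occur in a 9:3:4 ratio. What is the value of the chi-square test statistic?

Under the 9:3:4 hypothesis (Σ ratio = 16, N = 1334):
  red: 1334 × 9/16 = 750.375
  yellow: 1334 × 3/16 = 250.125
  white: 1334 × 4/16 = 333.5
χ² = Σ (O − E)² / E
  red: (697 − 750.375)² / 750.375 = 3.7966
  yellow: (257 − 250.125)² / 250.125 = 0.1890
  white: (380 − 333.5)² / 333.5 = 6.4835
χ² = 3.7966 + 0.1890 + 6.4835 = 10.4691 ≈ 10.469

10.469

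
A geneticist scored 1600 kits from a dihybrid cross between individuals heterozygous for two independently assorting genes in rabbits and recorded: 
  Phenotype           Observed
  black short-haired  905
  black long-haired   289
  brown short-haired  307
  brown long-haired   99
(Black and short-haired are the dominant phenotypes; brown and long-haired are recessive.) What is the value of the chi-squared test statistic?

0.604

A dihybrid F₂ with independent assortment and complete dominance at both loci gives a 9:3:3:1 phenotypic ratio.
Under the 9:3:3:1 hypothesis (Σ ratio = 16, N = 1600):
  black short-haired: 1600 × 9/16 = 900
  black long-haired: 1600 × 3/16 = 300
  brown short-haired: 1600 × 3/16 = 300
  brown long-haired: 1600 × 1/16 = 100
χ² = Σ (O − E)² / E
  black short-haired: (905 − 900)² / 900 = 0.0278
  black long-haired: (289 − 300)² / 300 = 0.4033
  brown short-haired: (307 − 300)² / 300 = 0.1633
  brown long-haired: (99 − 100)² / 100 = 0.0100
χ² = 0.0278 + 0.4033 + 0.1633 + 0.0100 = 0.6044 ≈ 0.604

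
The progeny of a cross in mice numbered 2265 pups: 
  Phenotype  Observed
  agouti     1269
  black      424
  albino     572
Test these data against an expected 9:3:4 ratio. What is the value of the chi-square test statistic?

Total ratio parts = 16. Expected numbers out of 2265:
  agouti: 2265 × 9/16 = 1274.0625
  black: 2265 × 3/16 = 424.6875
  albino: 2265 × 4/16 = 566.25
χ² = Σ (O − E)² / E
  agouti: (1269 − 1274.0625)² / 1274.0625 = 0.0201
  black: (424 − 424.6875)² / 424.6875 = 0.0011
  albino: (572 − 566.25)² / 566.25 = 0.0584
χ² = 0.0201 + 0.0011 + 0.0584 = 0.0796 ≈ 0.080

0.080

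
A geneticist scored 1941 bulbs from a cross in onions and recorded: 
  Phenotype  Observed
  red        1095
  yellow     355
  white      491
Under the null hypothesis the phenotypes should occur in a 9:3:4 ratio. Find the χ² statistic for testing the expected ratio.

0.297

Total ratio parts = 16. Expected numbers out of 1941:
  red: 1941 × 9/16 = 1091.8125
  yellow: 1941 × 3/16 = 363.9375
  white: 1941 × 4/16 = 485.25
χ² = Σ (O − E)² / E
  red: (1095 − 1091.8125)² / 1091.8125 = 0.0093
  yellow: (355 − 363.9375)² / 363.9375 = 0.2195
  white: (491 − 485.25)² / 485.25 = 0.0681
χ² = 0.0093 + 0.2195 + 0.0681 = 0.2969 ≈ 0.297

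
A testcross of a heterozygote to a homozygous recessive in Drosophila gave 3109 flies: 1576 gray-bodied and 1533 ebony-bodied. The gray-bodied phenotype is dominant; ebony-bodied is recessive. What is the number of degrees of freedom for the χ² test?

A testcross of a heterozygote (Aa × aa) gives a 1:1 phenotypic ratio.
A goodness-of-fit test with 2 phenotype classes has df = 2 − 1 = 1.

1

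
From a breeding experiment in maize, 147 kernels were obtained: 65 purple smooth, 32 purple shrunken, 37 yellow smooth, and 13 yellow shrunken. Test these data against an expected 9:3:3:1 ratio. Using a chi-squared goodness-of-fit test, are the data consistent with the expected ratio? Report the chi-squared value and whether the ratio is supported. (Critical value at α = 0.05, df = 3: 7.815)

Total ratio parts = 16. Expected numbers out of 147:
  purple smooth: 147 × 9/16 = 82.6875
  purple shrunken: 147 × 3/16 = 27.5625
  yellow smooth: 147 × 3/16 = 27.5625
  yellow shrunken: 147 × 1/16 = 9.1875
χ² = Σ (O − E)² / E
  purple smooth: (65 − 82.6875)² / 82.6875 = 3.7835
  purple shrunken: (32 − 27.5625)² / 27.5625 = 0.7144
  yellow smooth: (37 − 27.5625)² / 27.5625 = 3.2314
  yellow shrunken: (13 − 9.1875)² / 9.1875 = 1.5821
χ² = 3.7835 + 0.7144 + 3.2314 + 1.5821 = 9.3114 ≈ 9.311
Degrees of freedom = 4 − 1 = 3; critical value at α = 0.05 is 7.815.
Since 9.311 > 7.815, we reject the null hypothesis — the data do not fit the 9:3:3:1 ratio.

9.311; not consistent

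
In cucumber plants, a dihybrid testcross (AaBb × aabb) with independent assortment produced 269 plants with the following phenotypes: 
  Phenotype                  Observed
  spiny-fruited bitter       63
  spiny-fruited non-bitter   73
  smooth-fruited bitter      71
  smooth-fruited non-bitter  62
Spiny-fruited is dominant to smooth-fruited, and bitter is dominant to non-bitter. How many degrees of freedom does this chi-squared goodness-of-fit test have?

3

A dihybrid testcross with independent assortment gives a 1:1:1:1 ratio.
A goodness-of-fit test with 4 phenotype classes has df = 4 − 1 = 3.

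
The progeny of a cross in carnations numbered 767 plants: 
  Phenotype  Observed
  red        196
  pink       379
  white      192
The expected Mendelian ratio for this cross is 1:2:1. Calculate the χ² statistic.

The 1:2:1 ratio has 4 parts, so with N = 767 the expected counts are:
  red: 767 × 1/4 = 191.75
  pink: 767 × 2/4 = 383.5
  white: 767 × 1/4 = 191.75
χ² = Σ (O − E)² / E
  red: (196 − 191.75)² / 191.75 = 0.0942
  pink: (379 − 383.5)² / 383.5 = 0.0528
  white: (192 − 191.75)² / 191.75 = 0.0003
χ² = 0.0942 + 0.0528 + 0.0003 = 0.1473 ≈ 0.147

0.147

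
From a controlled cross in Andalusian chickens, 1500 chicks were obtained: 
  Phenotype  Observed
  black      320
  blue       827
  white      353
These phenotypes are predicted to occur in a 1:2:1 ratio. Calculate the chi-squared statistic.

17.263

Total ratio parts = 4. Expected numbers out of 1500:
  black: 1500 × 1/4 = 375
  blue: 1500 × 2/4 = 750
  white: 1500 × 1/4 = 375
χ² = Σ (O − E)² / E
  black: (320 − 375)² / 375 = 8.0667
  blue: (827 − 750)² / 750 = 7.9053
  white: (353 − 375)² / 375 = 1.2907
χ² = 8.0667 + 7.9053 + 1.2907 = 17.2627 ≈ 17.263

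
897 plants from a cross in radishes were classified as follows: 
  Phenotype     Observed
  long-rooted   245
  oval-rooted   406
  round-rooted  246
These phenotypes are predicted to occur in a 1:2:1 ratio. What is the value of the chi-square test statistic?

Total ratio parts = 4. Expected numbers out of 897:
  long-rooted: 897 × 1/4 = 224.25
  oval-rooted: 897 × 2/4 = 448.5
  round-rooted: 897 × 1/4 = 224.25
χ² = Σ (O − E)² / E
  long-rooted: (245 − 224.25)² / 224.25 = 1.9200
  oval-rooted: (406 − 448.5)² / 448.5 = 4.0273
  round-rooted: (246 − 224.25)² / 224.25 = 2.1095
χ² = 1.9200 + 4.0273 + 2.1095 = 8.0568 ≈ 8.057

8.057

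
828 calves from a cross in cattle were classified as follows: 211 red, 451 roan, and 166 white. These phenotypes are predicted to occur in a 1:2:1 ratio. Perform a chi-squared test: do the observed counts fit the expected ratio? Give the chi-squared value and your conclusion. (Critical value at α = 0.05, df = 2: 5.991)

11.505; not consistent

The 1:2:1 ratio has 4 parts, so with N = 828 the expected counts are:
  red: 828 × 1/4 = 207
  roan: 828 × 2/4 = 414
  white: 828 × 1/4 = 207
χ² = Σ (O − E)² / E
  red: (211 − 207)² / 207 = 0.0773
  roan: (451 − 414)² / 414 = 3.3068
  white: (166 − 207)² / 207 = 8.1208
χ² = 0.0773 + 3.3068 + 8.1208 = 11.5049 ≈ 11.505
Degrees of freedom = 3 − 1 = 2; critical value at α = 0.05 is 5.991.
Since 11.505 > 5.991, we reject the null hypothesis — the data do not fit the 1:2:1 ratio.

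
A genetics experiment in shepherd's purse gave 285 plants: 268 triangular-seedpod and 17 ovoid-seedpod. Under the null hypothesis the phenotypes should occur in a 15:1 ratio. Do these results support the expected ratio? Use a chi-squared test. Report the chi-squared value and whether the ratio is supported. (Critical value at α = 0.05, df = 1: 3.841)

0.040; consistent

The 15:1 ratio has 16 parts, so with N = 285 the expected counts are:
  triangular-seedpod: 285 × 15/16 = 267.1875
  ovoid-seedpod: 285 × 1/16 = 17.8125
χ² = Σ (O − E)² / E
  triangular-seedpod: (268 − 267.1875)² / 267.1875 = 0.0025
  ovoid-seedpod: (17 − 17.8125)² / 17.8125 = 0.0371
χ² = 0.0025 + 0.0371 = 0.0396 ≈ 0.040
Degrees of freedom = 2 − 1 = 1; critical value at α = 0.05 is 3.841.
Since 0.040 < 3.841, we fail to reject the null hypothesis — the data are consistent with the 15:1 ratio.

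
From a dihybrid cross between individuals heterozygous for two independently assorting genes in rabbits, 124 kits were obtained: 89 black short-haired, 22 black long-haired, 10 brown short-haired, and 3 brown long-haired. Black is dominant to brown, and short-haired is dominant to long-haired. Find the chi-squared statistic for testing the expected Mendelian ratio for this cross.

15.842

A dihybrid F₂ with independent assortment and complete dominance at both loci gives a 9:3:3:1 phenotypic ratio.
Expected counts for N = 124 under a 9:3:3:1 ratio (total parts = 16):
  black short-haired: 124 × 9/16 = 69.75
  black long-haired: 124 × 3/16 = 23.25
  brown short-haired: 124 × 3/16 = 23.25
  brown long-haired: 124 × 1/16 = 7.75
χ² = Σ (O − E)² / E
  black short-haired: (89 − 69.75)² / 69.75 = 5.3127
  black long-haired: (22 − 23.25)² / 23.25 = 0.0672
  brown short-haired: (10 − 23.25)² / 23.25 = 7.5511
  brown long-haired: (3 − 7.75)² / 7.75 = 2.9113
χ² = 5.3127 + 0.0672 + 7.5511 + 2.9113 = 15.8423 ≈ 15.842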